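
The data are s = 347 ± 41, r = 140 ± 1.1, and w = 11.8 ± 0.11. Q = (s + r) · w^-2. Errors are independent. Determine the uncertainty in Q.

0.302

Let u = s + r = 487. δu = √(δs² + δr²) = √(1680 + 1.21) = 41.0, so δu/u = 0.0842.
Q is then a monomial in u, w:
δQ/Q = √((δu/u)² + (-2·δw/w)²) = √(0.00709 + 0.000348) = 0.0863
Q = 3.50, so δQ = 0.0863 × 3.50 = 0.302.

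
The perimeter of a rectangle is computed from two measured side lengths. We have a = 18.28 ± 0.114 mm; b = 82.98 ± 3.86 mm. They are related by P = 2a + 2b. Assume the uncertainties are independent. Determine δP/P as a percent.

For a sum/difference, combine absolute errors in quadrature:
  (2·δa)² = 0.0520;  (2·δb)² = 59.6
δP = √(59.7) = 7.72 mm
P = 202.5 mm, so δP/P = 7.72/202.5 = 0.0381.

3.81%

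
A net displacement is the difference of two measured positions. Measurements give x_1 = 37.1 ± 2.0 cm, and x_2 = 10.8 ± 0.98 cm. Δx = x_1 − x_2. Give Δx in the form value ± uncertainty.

Absolute uncertainties add in quadrature for a linear combination:
  (δx_1)² = 4.00;  (δx_2)² = 0.960
δΔx = √(4.96) = 2.23 cm
Δx = 26.3 cm.

26.3 ± 2.23 cm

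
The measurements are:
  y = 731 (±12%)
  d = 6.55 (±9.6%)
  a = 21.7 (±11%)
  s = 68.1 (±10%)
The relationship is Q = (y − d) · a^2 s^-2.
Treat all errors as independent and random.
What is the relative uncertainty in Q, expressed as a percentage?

32.1%

Let u = y − d = 724. δu = √(δy² + δd²) = √(7690 + 0.395) = 87.7, so δu/u = 0.121.
Q is then a monomial in u, a, s:
δQ/Q = √((δu/u)² + (2·δa/a)² + (-2·δs/s)²) = √(0.0147 + 0.0484 + 0.0400) = 0.321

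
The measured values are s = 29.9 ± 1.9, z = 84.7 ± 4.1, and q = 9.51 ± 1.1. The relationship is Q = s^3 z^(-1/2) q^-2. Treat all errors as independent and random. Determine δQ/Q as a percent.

Each factor contributes (exponent × relative error)² to (δQ/Q)²:
  (3·δs/s)² = (3×0.0635)² = 0.0363;  (−½·δz/z)² = (-0.5×0.0484)² = 0.000586;  (-2·δq/q)² = (-2×0.116)² = 0.0535
δQ/Q = √(0.0904) = 0.301

30.1%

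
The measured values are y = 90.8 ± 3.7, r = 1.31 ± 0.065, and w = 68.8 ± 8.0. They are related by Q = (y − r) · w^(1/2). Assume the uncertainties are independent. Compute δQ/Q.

0.0713

Let u = y − r = 89.5. δu = √(δy² + δr²) = √(13.7 + 0.00423) = 3.70, so δu/u = 0.0414.
Q is then a monomial in u, w:
δQ/Q = √((δu/u)² + (½·δw/w)²) = √(0.00171 + 0.00338) = 0.0713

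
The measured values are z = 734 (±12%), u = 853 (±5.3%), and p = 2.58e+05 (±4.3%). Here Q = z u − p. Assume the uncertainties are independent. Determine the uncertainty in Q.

82900

Let w = z·u = 6.26e+05. δw/w = √((1·δz/z)² + (1·δu/u)²) = √(0.0144 + 0.00281) = 0.131, so δw = 82100.
Q = w − p: δQ = √(δw² + δp²) = √(6.75e+09 + 1.23e+08) = 82900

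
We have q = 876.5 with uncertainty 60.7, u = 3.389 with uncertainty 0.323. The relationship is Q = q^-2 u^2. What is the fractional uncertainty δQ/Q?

0.236

For a monomial Q ∝ q^-2, u^2, fractional errors add in quadrature:
  (-2·δq/q)² = (-2×0.0693)² = 0.0192;  (2·δu/u)² = (2×0.0953)² = 0.0363
δQ/Q = √(0.0555) = 0.236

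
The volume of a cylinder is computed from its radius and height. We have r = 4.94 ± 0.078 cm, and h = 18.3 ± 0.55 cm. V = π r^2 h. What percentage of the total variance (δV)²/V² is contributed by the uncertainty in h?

(δV/V)² = (2·δr/r)² + (1·δh/h)²
  r term: (2×0.0158)² = 0.000997
  h term: (1×0.0301)² = 0.000903
Total = 0.00190. Share from h = 0.000903/0.00190 = 0.475.

47.5%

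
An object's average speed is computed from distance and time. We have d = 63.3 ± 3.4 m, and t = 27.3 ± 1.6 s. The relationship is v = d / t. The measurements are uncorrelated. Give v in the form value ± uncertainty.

Each factor contributes (exponent × relative error)² to (δv/v)²:
  (1·δd/d)² = (1×0.0537)² = 0.00289;  (-1·δt/t)² = (-1×0.0586)² = 0.00343
δv/v = √(0.00632) = 0.0795
v = 2.32 m/s, so δv = 0.0795 × 2.32 = 0.184 m/s.

2.32 ± 0.184 m/s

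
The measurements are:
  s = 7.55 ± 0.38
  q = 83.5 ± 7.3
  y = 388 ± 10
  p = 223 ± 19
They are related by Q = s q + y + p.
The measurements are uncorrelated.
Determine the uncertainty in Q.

67.1

Let w = s·q = 630. δw/w = √((1·δs/s)² + (1·δq/q)²) = √(0.00253 + 0.00764) = 0.101, so δw = 63.6.
Q = w + y + p: δQ = √(δw² + δy² + δp²) = √(4040 + 100 + 361) = 67.1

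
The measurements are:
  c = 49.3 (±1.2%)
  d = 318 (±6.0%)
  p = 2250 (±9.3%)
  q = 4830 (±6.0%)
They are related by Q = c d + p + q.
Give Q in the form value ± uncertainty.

Let w = c·d = 15700. δw/w = √((1·δc/c)² + (1·δd/d)²) = √(0.000144 + 0.00360) = 0.0612, so δw = 959.
Q = w + p + q: δQ = √(δw² + δp² + δq²) = √(9.2e+05 + 43800 + 84000) = 1020
Q = 22800.

22800 ± 1020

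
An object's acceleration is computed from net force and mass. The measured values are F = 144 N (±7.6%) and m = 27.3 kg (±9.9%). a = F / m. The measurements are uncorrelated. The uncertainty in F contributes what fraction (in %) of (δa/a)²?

(δa/a)² = (1·δF/F)² + (-1·δm/m)²
  F term: (1×0.0760)² = 0.00578
  m term: (-1×0.0990)² = 0.00980
Total = 0.0156. Share from F = 0.00578/0.0156 = 0.371.

37.1%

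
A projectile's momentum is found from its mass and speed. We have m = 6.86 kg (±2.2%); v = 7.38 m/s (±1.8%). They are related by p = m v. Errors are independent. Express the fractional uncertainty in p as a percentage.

2.84%

Relative error in a monomial: (δp/p)² = Σ (nᵢ · δxᵢ/xᵢ)².
  (1·δm/m)² = (1×0.0220)² = 0.000484;  (1·δv/v)² = (1×0.0180)² = 0.000324
δp/p = √(0.000808) = 0.0284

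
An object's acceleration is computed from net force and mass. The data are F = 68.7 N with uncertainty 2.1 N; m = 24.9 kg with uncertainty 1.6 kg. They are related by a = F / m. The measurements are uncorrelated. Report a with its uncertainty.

2.76 ± 0.196 m/s^2

For a monomial a ∝ F, m^-1, fractional errors add in quadrature:
  (1·δF/F)² = (1×0.0306)² = 0.000934;  (-1·δm/m)² = (-1×0.0643)² = 0.00413
δa/a = √(0.00506) = 0.0712
a = 2.76 m/s^2, so δa = 0.0712 × 2.76 = 0.196 m/s^2.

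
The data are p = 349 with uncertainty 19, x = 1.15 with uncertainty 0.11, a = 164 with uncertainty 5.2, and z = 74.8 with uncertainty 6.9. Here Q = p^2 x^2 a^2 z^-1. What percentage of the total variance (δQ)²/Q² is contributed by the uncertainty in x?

60.0%

(δQ/Q)² = (2·δp/p)² + (2·δx/x)² + (2·δa/a)² + (-1·δz/z)²
  p term: (2×0.0544)² = 0.0119
  x term: (2×0.0957)² = 0.0366
  a term: (2×0.0317)² = 0.00402
  z term: (-1×0.0922)² = 0.00851
Total = 0.0610. Share from x = 0.0366/0.0610 = 0.600.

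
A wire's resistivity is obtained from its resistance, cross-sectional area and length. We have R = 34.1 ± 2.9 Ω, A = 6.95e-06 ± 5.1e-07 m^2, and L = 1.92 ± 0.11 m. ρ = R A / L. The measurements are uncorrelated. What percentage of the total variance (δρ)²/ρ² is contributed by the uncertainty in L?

(δρ/ρ)² = (1·δR/R)² + (1·δA/A)² + (-1·δL/L)²
  R term: (1×0.0850)² = 0.00723
  A term: (1×0.0734)² = 0.00538
  L term: (-1×0.0573)² = 0.00328
Total = 0.0159. Share from L = 0.00328/0.0159 = 0.206.

20.6%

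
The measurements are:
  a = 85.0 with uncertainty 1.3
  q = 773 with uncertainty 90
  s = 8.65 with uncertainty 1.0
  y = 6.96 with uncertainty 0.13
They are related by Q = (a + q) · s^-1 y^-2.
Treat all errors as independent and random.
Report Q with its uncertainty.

2.05 ± 0.329

Let u = a + q = 858. δu = √(δa² + δq²) = √(1.69 + 8100) = 90.0, so δu/u = 0.105.
Q is then a monomial in u, s, y:
δQ/Q = √((δu/u)² + (-1·δs/s)² + (-2·δy/y)²) = √(0.0110 + 0.0134 + 0.00140) = 0.161
Q = 2.05, so δQ = 0.161 × 2.05 = 0.329.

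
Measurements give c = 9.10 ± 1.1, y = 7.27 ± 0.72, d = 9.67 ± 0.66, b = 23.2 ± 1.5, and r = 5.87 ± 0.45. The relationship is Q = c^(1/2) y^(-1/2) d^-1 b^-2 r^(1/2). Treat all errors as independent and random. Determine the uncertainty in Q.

Each factor contributes (exponent × relative error)² to (δQ/Q)²:
  (½·δc/c)² = (0.5×0.121)² = 0.00365;  (−½·δy/y)² = (-0.5×0.0990)² = 0.00245;  (-1·δd/d)² = (-1×0.0683)² = 0.00466;  (-2·δb/b)² = (-2×0.0647)² = 0.0167;  (½·δr/r)² = (0.5×0.0767)² = 0.00147
δQ/Q = √(0.0290) = 0.170
Q = 0.000521, so δQ = 0.170 × 0.000521 = 8.86e-05.

8.86e-05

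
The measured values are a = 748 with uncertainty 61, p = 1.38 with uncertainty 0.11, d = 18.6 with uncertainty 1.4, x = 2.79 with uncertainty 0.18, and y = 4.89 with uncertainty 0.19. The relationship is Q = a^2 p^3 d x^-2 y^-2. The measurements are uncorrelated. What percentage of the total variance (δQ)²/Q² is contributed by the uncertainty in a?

23.7%

(δQ/Q)² = (2·δa/a)² + (3·δp/p)² + (1·δd/d)² + (-2·δx/x)² + (-2·δy/y)²
  a term: (2×0.0816)² = 0.0266
  p term: (3×0.0797)² = 0.0572
  d term: (1×0.0753)² = 0.00567
  x term: (-2×0.0645)² = 0.0166
  y term: (-2×0.0389)² = 0.00604
Total = 0.112. Share from a = 0.0266/0.112 = 0.237.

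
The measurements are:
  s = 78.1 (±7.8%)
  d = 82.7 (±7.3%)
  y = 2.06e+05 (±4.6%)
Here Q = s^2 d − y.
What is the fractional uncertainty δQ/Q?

Let p = s^2·d = 5.04e+05. δp/p = √((2·δs/s)² + (1·δd/d)²) = √(0.0243 + 0.00533) = 0.172, so δp = 86900.
Q = p − y: δQ = √(δp² + δy²) = √(7.55e+09 + 8.98e+07) = 87400
Q = 2.98e+05, so δQ/Q = 87400/2.98e+05 = 0.293.

0.293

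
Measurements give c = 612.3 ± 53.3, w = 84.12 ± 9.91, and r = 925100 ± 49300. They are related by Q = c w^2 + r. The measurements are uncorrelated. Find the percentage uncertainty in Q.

Let p = c·w^2 = 4.333e+06. δp/p = √((1·δc/c)² + (2·δw/w)²) = √(0.00758 + 0.0555) = 0.251, so δp = 1.09e+06.
Q = p + r: δQ = √(δp² + δr²) = √(1.18e+12 + 2.43e+09) = 1.09e+06
Q = 5.258e+06, so δQ/Q = 1.09e+06/5.258e+06 = 0.207.

20.7%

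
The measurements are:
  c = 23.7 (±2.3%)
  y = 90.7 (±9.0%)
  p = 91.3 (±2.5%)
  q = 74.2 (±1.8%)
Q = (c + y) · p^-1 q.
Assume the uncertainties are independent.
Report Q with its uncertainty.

93.0 ± 7.24

Let u = c + y = 114. δu = √(δc² + δy²) = √(0.297 + 66.6) = 8.18, so δu/u = 0.0715.
Q is then a monomial in u, p, q:
δQ/Q = √((δu/u)² + (-1·δp/p)² + (1·δq/q)²) = √(0.00511 + 0.000625 + 0.000324) = 0.0779
Q = 93.0, so δQ = 0.0779 × 93.0 = 7.24.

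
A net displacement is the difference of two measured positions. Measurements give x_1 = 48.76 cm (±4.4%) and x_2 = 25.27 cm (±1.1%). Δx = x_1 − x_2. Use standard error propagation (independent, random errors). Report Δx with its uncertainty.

For a sum/difference, combine absolute errors in quadrature:
  (δx_1)² = 4.60;  (δx_2)² = 0.0773
δΔx = √(4.68) = 2.16 cm
Δx = 23.49 cm.

23.49 ± 2.16 cm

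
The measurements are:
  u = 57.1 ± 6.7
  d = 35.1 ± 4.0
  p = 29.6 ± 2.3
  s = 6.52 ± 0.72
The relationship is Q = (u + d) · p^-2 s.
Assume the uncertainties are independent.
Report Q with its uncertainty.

0.686 ± 0.143

Let w = u + d = 92.2. δw = √(δu² + δd²) = √(44.9 + 16.0) = 7.80, so δw/w = 0.0846.
Q is then a monomial in w, p, s:
δQ/Q = √((δw/w)² + (-2·δp/p)² + (1·δs/s)²) = √(0.00716 + 0.0242 + 0.0122) = 0.209
Q = 0.686, so δQ = 0.209 × 0.686 = 0.143.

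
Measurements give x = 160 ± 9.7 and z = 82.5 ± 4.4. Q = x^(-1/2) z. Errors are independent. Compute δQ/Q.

Each factor contributes (exponent × relative error)² to (δQ/Q)²:
  (−½·δx/x)² = (-0.5×0.0606)² = 0.000919;  (1·δz/z)² = (1×0.0533)² = 0.00284
δQ/Q = √(0.00376) = 0.0613

0.0613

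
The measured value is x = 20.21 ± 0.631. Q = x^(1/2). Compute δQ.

0.0702

Q is a product of powers, so relative uncertainties combine in quadrature:
  (½·δx/x)² = (0.5×0.0312)² = 0.000244
δQ/Q = √(0.000244) = 0.0156
Q = 4.496, so δQ = 0.0156 × 4.496 = 0.0702.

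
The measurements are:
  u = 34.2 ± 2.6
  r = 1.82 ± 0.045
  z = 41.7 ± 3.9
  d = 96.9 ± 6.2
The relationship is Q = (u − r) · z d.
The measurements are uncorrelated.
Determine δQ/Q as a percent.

13.9%

Let w = u − r = 32.4. δw = √(δu² + δr²) = √(6.76 + 0.00202) = 2.60, so δw/w = 0.0803.
Q is then a monomial in w, z, d:
δQ/Q = √((δw/w)² + (1·δz/z)² + (1·δd/d)²) = √(0.00645 + 0.00875 + 0.00409) = 0.139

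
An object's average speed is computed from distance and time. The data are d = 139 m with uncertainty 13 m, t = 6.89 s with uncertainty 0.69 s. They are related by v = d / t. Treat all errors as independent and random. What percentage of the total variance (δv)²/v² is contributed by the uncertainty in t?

(δv/v)² = (1·δd/d)² + (-1·δt/t)²
  d term: (1×0.0935)² = 0.00875
  t term: (-1×0.100)² = 0.0100
Total = 0.0188. Share from t = 0.0100/0.0188 = 0.534.

53.4%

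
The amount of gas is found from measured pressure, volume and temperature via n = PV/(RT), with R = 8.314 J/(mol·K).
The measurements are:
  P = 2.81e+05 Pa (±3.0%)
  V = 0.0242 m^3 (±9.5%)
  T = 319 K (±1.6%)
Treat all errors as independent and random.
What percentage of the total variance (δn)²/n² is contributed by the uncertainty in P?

(δn/n)² = (1·δP/P)² + (1·δV/V)² + (-1·δT/T)²
  P term: (1×0.0300)² = 0.000900
  V term: (1×0.0950)² = 0.00903
  T term: (-1×0.0160)² = 0.000256
Total = 0.0102. Share from P = 0.000900/0.0102 = 0.0884.

8.84%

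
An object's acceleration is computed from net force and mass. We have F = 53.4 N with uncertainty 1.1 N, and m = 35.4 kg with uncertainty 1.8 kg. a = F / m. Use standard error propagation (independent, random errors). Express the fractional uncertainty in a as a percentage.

Relative error in a monomial: (δa/a)² = Σ (nᵢ · δxᵢ/xᵢ)².
  (1·δF/F)² = (1×0.0206)² = 0.000424;  (-1·δm/m)² = (-1×0.0508)² = 0.00259
δa/a = √(0.00301) = 0.0549

5.49%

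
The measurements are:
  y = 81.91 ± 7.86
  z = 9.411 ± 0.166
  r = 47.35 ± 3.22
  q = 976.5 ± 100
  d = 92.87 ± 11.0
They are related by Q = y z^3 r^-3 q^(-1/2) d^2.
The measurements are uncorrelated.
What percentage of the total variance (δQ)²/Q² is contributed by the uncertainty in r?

37.0%

(δQ/Q)² = (1·δy/y)² + (3·δz/z)² + (-3·δr/r)² + (−½·δq/q)² + (2·δd/d)²
  y term: (1×0.0960)² = 0.00921
  z term: (3×0.0176)² = 0.00280
  r term: (-3×0.0680)² = 0.0416
  q term: (-0.5×0.102)² = 0.00262
  d term: (2×0.118)² = 0.0561
Total = 0.112. Share from r = 0.0416/0.112 = 0.370.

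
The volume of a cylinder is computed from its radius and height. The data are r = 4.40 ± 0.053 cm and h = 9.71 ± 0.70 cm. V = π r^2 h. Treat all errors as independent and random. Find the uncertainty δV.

44.9 cm^3

Each factor contributes (exponent × relative error)² to (δV/V)²:
  (2·δr/r)² = (2×0.0120)² = 0.000580;  (1·δh/h)² = (1×0.0721)² = 0.00520
δV/V = √(0.00578) = 0.0760
V = 591 cm^3, so δV = 0.0760 × 591 = 44.9 cm^3.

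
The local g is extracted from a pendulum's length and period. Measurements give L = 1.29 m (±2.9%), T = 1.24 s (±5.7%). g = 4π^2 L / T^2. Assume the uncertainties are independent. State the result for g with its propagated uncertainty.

33.1 ± 3.90 m/s^2

Each factor contributes (exponent × relative error)² to (δg/g)²:
  (1·δL/L)² = (1×0.0290)² = 0.000841;  (-2·δT/T)² = (-2×0.0570)² = 0.0130
δg/g = √(0.0138) = 0.118
g = 33.1 m/s^2, so δg = 0.118 × 33.1 = 3.90 m/s^2.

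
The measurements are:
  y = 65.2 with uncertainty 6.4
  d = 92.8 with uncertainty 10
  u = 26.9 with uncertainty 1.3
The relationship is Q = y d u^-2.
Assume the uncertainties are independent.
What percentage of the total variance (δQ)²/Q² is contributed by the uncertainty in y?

31.5%

(δQ/Q)² = (1·δy/y)² + (1·δd/d)² + (-2·δu/u)²
  y term: (1×0.0982)² = 0.00964
  d term: (1×0.108)² = 0.0116
  u term: (-2×0.0483)² = 0.00934
Total = 0.0306. Share from y = 0.00964/0.0306 = 0.315.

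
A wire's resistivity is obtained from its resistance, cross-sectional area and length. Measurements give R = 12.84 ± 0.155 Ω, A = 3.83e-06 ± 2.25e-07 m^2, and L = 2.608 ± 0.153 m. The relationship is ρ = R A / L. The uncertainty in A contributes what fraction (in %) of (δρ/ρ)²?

(δρ/ρ)² = (1·δR/R)² + (1·δA/A)² + (-1·δL/L)²
  R term: (1×0.0121)² = 0.000146
  A term: (1×0.0587)² = 0.00345
  L term: (-1×0.0587)² = 0.00344
Total = 0.00704. Share from A = 0.00345/0.00704 = 0.490.

49.0%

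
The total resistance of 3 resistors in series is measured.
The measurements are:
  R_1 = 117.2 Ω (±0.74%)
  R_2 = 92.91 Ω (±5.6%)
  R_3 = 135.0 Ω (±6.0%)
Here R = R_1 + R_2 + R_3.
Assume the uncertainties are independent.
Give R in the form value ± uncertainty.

Absolute uncertainties add in quadrature for a linear combination:
  (δR_1)² = 0.752;  (δR_2)² = 27.1;  (δR_3)² = 65.6
δR = √(93.4) = 9.67 Ω
R = 345.1 Ω.

345.1 ± 9.67 Ω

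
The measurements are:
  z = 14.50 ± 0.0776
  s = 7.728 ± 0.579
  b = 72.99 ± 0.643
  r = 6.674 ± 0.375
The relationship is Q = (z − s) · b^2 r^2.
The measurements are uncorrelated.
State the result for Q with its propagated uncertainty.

(1.607 ± 0.229) × 10^6

Let u = z − s = 6.772. δu = √(δz² + δs²) = √(0.00602 + 0.335) = 0.584, so δu/u = 0.0863.
Q is then a monomial in u, b, r:
δQ/Q = √((δu/u)² + (2·δb/b)² + (2·δr/r)²) = √(0.00744 + 0.000310 + 0.0126) = 0.143
Q = 1.607e+06, so δQ = 0.143 × 1.607e+06 = 2.29e+05.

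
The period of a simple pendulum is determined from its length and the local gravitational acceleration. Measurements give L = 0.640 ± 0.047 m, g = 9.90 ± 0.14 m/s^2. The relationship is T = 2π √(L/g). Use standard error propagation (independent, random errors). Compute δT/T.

0.0374

Products/powers → add relative errors in quadrature, weighted by exponent:
  (½·δL/L)² = (0.5×0.0734)² = 0.00135;  (−½·δg/g)² = (-0.5×0.0141)² = 5e-05
δT/T = √(0.00140) = 0.0374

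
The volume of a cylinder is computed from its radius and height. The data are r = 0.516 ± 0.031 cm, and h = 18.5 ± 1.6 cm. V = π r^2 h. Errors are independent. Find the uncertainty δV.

2.29 cm^3

Since V is a product/quotient, work with relative uncertainties:
  (2·δr/r)² = (2×0.0601)² = 0.0144;  (1·δh/h)² = (1×0.0865)² = 0.00748
δV/V = √(0.0219) = 0.148
V = 15.5 cm^3, so δV = 0.148 × 15.5 = 2.29 cm^3.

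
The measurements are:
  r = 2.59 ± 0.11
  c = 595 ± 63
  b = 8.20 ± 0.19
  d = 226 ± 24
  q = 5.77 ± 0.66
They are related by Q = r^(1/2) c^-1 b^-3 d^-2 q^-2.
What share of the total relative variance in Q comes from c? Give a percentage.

9.84%

(δQ/Q)² = (½·δr/r)² + (-1·δc/c)² + (-3·δb/b)² + (-2·δd/d)² + (-2·δq/q)²
  r term: (0.5×0.0425)² = 0.000451
  c term: (-1×0.106)² = 0.0112
  b term: (-3×0.0232)² = 0.00483
  d term: (-2×0.106)² = 0.0451
  q term: (-2×0.114)² = 0.0523
Total = 0.114. Share from c = 0.0112/0.114 = 0.0984.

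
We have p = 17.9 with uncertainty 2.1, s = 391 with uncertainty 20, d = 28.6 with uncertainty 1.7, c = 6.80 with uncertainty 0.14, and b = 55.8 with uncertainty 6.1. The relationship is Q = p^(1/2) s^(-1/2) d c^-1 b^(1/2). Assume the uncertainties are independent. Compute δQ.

Each factor contributes (exponent × relative error)² to (δQ/Q)²:
  (½·δp/p)² = (0.5×0.117)² = 0.00344;  (−½·δs/s)² = (-0.5×0.0512)² = 0.000654;  (1·δd/d)² = (1×0.0594)² = 0.00353;  (-1·δc/c)² = (-1×0.0206)² = 0.000424;  (½·δb/b)² = (0.5×0.109)² = 0.00299
δQ/Q = √(0.0110) = 0.105
Q = 6.72, so δQ = 0.105 × 6.72 = 0.706.

0.706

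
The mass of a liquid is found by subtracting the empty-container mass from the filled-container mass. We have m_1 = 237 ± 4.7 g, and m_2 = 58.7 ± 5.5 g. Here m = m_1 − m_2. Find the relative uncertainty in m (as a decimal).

0.0406

Each term contributes (cᵢ δxᵢ)² to (δm)²:
  (δm_1)² = 22.1;  (δm_2)² = 30.2
δm = √(52.3) = 7.23 g
m = 178 g, so δm/m = 7.23/178 = 0.0406.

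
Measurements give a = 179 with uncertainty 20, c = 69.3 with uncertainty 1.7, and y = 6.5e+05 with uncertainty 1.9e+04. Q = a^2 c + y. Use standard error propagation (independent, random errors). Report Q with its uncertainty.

Let p = a^2·c = 2.22e+06. δp/p = √((2·δa/a)² + (1·δc/c)²) = √(0.0499 + 0.000602) = 0.225, so δp = 4.99e+05.
Q = p + y: δQ = √(δp² + δy²) = √(2.49e+11 + 3.61e+08) = 5e+05
Q = 2.87e+06.

(2.87 ± 0.500) × 10^6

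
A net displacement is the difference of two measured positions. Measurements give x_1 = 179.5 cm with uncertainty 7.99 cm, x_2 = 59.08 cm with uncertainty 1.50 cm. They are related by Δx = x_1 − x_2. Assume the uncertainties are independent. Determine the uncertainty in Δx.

8.13 cm

Sums and differences: (δΔx)² = Σ (cᵢ δxᵢ)².
  (δx_1)² = 63.8;  (δx_2)² = 2.25
δΔx = √(66.1) = 8.13 cm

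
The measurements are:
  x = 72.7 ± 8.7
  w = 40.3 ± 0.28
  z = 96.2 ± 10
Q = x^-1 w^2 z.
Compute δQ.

Since Q is a product/quotient, work with relative uncertainties:
  (-1·δx/x)² = (-1×0.120)² = 0.0143;  (2·δw/w)² = (2×0.00695)² = 0.000193;  (1·δz/z)² = (1×0.104)² = 0.0108
δQ/Q = √(0.0253) = 0.159
Q = 2150, so δQ = 0.159 × 2150 = 342.

342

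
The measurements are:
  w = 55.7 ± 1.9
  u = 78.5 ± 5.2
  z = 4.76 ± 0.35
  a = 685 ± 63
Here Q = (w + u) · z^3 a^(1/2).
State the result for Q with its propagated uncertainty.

(3.79 ± 0.868) × 10^5

Let h = w + u = 134. δh = √(δw² + δu²) = √(3.61 + 27.0) = 5.54, so δh/h = 0.0413.
Q is then a monomial in h, z, a:
δQ/Q = √((δh/h)² + (3·δz/z)² + (½·δa/a)²) = √(0.00170 + 0.0487 + 0.00211) = 0.229
Q = 3.79e+05, so δQ = 0.229 × 3.79e+05 = 86800.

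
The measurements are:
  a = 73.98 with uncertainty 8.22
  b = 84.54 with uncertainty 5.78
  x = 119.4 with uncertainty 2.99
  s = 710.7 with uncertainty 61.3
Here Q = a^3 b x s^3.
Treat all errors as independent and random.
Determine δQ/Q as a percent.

For a monomial Q ∝ a^3, b, x, s^3, fractional errors add in quadrature:
  (3·δa/a)² = (3×0.111)² = 0.111;  (1·δb/b)² = (1×0.0684)² = 0.00467;  (1·δx/x)² = (1×0.0250)² = 0.000627;  (3·δs/s)² = (3×0.0863)² = 0.0670
δQ/Q = √(0.183) = 0.428

42.8%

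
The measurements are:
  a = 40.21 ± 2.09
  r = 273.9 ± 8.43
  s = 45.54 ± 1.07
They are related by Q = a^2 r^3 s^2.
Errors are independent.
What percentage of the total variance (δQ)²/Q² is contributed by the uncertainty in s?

(δQ/Q)² = (2·δa/a)² + (3·δr/r)² + (2·δs/s)²
  a term: (2×0.0520)² = 0.0108
  r term: (3×0.0308)² = 0.00853
  s term: (2×0.0235)² = 0.00221
Total = 0.0215. Share from s = 0.00221/0.0215 = 0.103.

10.3%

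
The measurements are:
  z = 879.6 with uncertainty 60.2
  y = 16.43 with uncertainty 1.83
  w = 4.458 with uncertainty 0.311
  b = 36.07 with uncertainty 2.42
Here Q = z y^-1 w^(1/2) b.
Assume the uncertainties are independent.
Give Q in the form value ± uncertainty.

4077 ± 616

Since Q is a product/quotient, work with relative uncertainties:
  (1·δz/z)² = (1×0.0684)² = 0.00468;  (-1·δy/y)² = (-1×0.111)² = 0.0124;  (½·δw/w)² = (0.5×0.0698)² = 0.00122;  (1·δb/b)² = (1×0.0671)² = 0.00450
δQ/Q = √(0.0228) = 0.151
Q = 4077, so δQ = 0.151 × 4077 = 616.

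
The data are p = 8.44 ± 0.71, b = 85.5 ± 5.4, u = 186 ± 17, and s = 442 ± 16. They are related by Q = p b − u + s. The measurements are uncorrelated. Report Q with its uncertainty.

978 ± 79.4

Let w = p·b = 722. δw/w = √((1·δp/p)² + (1·δb/b)²) = √(0.00708 + 0.00399) = 0.105, so δw = 75.9.
Q = w − u + s: δQ = √(δw² + δu² + δs²) = √(5760 + 289 + 256) = 79.4
Q = 978.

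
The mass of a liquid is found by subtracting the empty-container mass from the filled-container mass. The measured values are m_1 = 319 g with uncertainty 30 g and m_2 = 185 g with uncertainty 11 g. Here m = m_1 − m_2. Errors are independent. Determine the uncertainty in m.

32.0 g

Absolute uncertainties add in quadrature for a linear combination:
  (δm_1)² = 900;  (δm_2)² = 121
δm = √(1020) = 32.0 g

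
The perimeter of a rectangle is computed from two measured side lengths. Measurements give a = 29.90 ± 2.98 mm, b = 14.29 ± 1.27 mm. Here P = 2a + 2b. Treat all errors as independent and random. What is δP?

6.48 mm

Absolute uncertainties add in quadrature for a linear combination:
  (2·δa)² = 35.5;  (2·δb)² = 6.45
δP = √(42.0) = 6.48 mm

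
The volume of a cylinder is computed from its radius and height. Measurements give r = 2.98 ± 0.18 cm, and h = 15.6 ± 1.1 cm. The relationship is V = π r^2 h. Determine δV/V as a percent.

14.0%

Relative error in a monomial: (δV/V)² = Σ (nᵢ · δxᵢ/xᵢ)².
  (2·δr/r)² = (2×0.0604)² = 0.0146;  (1·δh/h)² = (1×0.0705)² = 0.00497
δV/V = √(0.0196) = 0.140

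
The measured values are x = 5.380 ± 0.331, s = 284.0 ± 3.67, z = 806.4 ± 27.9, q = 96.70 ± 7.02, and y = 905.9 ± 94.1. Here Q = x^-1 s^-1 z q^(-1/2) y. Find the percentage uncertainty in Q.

Relative error in a monomial: (δQ/Q)² = Σ (nᵢ · δxᵢ/xᵢ)².
  (-1·δx/x)² = (-1×0.0615)² = 0.00379;  (-1·δs/s)² = (-1×0.0129)² = 0.000167;  (1·δz/z)² = (1×0.0346)² = 0.00120;  (−½·δq/q)² = (-0.5×0.0726)² = 0.00132;  (1·δy/y)² = (1×0.104)² = 0.0108
δQ/Q = √(0.0173) = 0.131

13.1%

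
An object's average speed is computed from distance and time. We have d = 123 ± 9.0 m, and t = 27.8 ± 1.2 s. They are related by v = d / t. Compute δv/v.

0.0850

v is a product of powers, so relative uncertainties combine in quadrature:
  (1·δd/d)² = (1×0.0732)² = 0.00535;  (-1·δt/t)² = (-1×0.0432)² = 0.00186
δv/v = √(0.00722) = 0.0850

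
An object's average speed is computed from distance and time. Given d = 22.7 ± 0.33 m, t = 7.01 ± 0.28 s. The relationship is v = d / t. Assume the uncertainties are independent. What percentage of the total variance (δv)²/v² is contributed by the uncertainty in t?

88.3%

(δv/v)² = (1·δd/d)² + (-1·δt/t)²
  d term: (1×0.0145)² = 0.000211
  t term: (-1×0.0399)² = 0.00160
Total = 0.00181. Share from t = 0.00160/0.00181 = 0.883.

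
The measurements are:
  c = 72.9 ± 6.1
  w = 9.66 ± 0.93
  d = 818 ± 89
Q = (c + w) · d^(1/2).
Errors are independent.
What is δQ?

218

Let u = c + w = 82.6. δu = √(δc² + δw²) = √(37.2 + 0.865) = 6.17, so δu/u = 0.0747.
Q is then a monomial in u, d:
δQ/Q = √((δu/u)² + (½·δd/d)²) = √(0.00559 + 0.00296) = 0.0924
Q = 2360, so δQ = 0.0924 × 2360 = 218.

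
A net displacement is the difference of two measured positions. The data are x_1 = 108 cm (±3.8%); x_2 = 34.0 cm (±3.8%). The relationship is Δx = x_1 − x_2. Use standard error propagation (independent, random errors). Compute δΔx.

Δx is a linear combination, so absolute uncertainties add in quadrature:
  (δx_1)² = 16.8;  (δx_2)² = 1.67
δΔx = √(18.5) = 4.30 cm

4.30 cm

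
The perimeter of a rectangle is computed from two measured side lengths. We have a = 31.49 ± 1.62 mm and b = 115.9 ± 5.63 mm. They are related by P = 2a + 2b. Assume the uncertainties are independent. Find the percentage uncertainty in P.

3.97%

P is a linear combination, so absolute uncertainties add in quadrature:
  (2·δa)² = 10.5;  (2·δb)² = 127
δP = √(137) = 11.7 mm
P = 294.8 mm, so δP/P = 11.7/294.8 = 0.0397.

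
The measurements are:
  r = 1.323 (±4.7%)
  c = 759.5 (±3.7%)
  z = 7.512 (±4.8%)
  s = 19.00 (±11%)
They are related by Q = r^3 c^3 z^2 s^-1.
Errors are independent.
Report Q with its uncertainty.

(3.013 ± 0.697) × 10^9

Since Q is a product/quotient, work with relative uncertainties:
  (3·δr/r)² = (3×0.0470)² = 0.0199;  (3·δc/c)² = (3×0.0370)² = 0.0123;  (2·δz/z)² = (2×0.0480)² = 0.00922;  (-1·δs/s)² = (-1×0.110)² = 0.0121
δQ/Q = √(0.0535) = 0.231
Q = 3.013e+09, so δQ = 0.231 × 3.013e+09 = 6.97e+08.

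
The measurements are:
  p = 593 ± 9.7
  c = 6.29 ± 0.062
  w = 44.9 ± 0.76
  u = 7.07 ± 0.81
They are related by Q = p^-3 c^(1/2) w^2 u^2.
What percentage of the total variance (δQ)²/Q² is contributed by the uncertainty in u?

(δQ/Q)² = (-3·δp/p)² + (½·δc/c)² + (2·δw/w)² + (2·δu/u)²
  p term: (-3×0.0164)² = 0.00241
  c term: (0.5×0.00986)² = 2.43e-05
  w term: (2×0.0169)² = 0.00115
  u term: (2×0.115)² = 0.0525
Total = 0.0561. Share from u = 0.0525/0.0561 = 0.936.

93.6%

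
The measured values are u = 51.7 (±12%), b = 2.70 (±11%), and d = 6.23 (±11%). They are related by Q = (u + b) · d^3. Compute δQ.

Let w = u + b = 54.4. δw = √(δu² + δb²) = √(38.5 + 0.0882) = 6.21, so δw/w = 0.114.
Q is then a monomial in w, d:
δQ/Q = √((δw/w)² + (3·δd/d)²) = √(0.0130 + 0.109) = 0.349
Q = 13200, so δQ = 0.349 × 13200 = 4590.

4590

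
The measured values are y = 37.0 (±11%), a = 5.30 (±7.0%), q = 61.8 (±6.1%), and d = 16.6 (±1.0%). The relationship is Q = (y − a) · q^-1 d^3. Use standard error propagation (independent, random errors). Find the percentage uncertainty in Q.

14.6%

Let u = y − a = 31.7. δu = √(δy² + δa²) = √(16.6 + 0.138) = 4.09, so δu/u = 0.129.
Q is then a monomial in u, q, d:
δQ/Q = √((δu/u)² + (-1·δq/q)² + (3·δd/d)²) = √(0.0166 + 0.00372 + 0.000900) = 0.146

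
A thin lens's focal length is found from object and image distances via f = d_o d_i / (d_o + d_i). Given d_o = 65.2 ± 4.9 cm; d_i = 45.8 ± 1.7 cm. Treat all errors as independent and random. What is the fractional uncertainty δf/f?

∂f/∂d_o = (d_i/(d_o+d_i))² = 0.170;  ∂f/∂d_i = (d_o/(d_o+d_i))² = 0.345
δf = √((∂f/∂d_o · δd_o)² + (∂f/∂d_i · δd_i)²) = √(0.696 + 0.344) = 1.02 cm
f = 26.9 cm, so δf/f = 1.02/26.9 = 0.0379.

0.0379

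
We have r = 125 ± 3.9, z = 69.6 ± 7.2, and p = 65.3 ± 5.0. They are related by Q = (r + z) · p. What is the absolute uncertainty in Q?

Let u = r + z = 195. δu = √(δr² + δz²) = √(15.2 + 51.8) = 8.19, so δu/u = 0.0421.
Q is then a monomial in u, p:
δQ/Q = √((δu/u)² + (1·δp/p)²) = √(0.00177 + 0.00586) = 0.0874
Q = 12700, so δQ = 0.0874 × 12700 = 1110.

1110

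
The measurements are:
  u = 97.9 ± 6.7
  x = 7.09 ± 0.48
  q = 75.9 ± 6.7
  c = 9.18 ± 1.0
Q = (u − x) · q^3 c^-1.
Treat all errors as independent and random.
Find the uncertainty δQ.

Let w = u − x = 90.8. δw = √(δu² + δx²) = √(44.9 + 0.230) = 6.72, so δw/w = 0.0740.
Q is then a monomial in w, q, c:
δQ/Q = √((δw/w)² + (3·δq/q)² + (-1·δc/c)²) = √(0.00547 + 0.0701 + 0.0119) = 0.296
Q = 4.33e+06, so δQ = 0.296 × 4.33e+06 = 1.28e+06.

1.28e+06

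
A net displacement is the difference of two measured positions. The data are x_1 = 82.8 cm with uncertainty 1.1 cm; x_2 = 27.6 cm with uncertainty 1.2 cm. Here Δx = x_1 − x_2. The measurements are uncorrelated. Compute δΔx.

1.63 cm

For a sum/difference, combine absolute errors in quadrature:
  (δx_1)² = 1.21;  (δx_2)² = 1.44
δΔx = √(2.65) = 1.63 cm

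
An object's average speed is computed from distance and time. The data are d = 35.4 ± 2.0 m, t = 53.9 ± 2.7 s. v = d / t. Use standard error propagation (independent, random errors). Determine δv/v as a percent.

7.55%

Relative error in a monomial: (δv/v)² = Σ (nᵢ · δxᵢ/xᵢ)².
  (1·δd/d)² = (1×0.0565)² = 0.00319;  (-1·δt/t)² = (-1×0.0501)² = 0.00251
δv/v = √(0.00570) = 0.0755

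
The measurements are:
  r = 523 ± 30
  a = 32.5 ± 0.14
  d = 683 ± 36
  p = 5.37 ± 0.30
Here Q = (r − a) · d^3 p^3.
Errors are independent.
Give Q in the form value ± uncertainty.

(2.42 ± 0.577) × 10^13

Let u = r − a = 490. δu = √(δr² + δa²) = √(900 + 0.0196) = 30.0, so δu/u = 0.0612.
Q is then a monomial in u, d, p:
δQ/Q = √((δu/u)² + (3·δd/d)² + (3·δp/p)²) = √(0.00374 + 0.0250 + 0.0281) = 0.238
Q = 2.42e+13, so δQ = 0.238 × 2.42e+13 = 5.77e+12.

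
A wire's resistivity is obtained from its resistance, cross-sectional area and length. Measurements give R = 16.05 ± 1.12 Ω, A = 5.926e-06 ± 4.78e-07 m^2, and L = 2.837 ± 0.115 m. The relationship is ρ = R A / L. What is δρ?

3.83e-06 Ω·m

Relative error in a monomial: (δρ/ρ)² = Σ (nᵢ · δxᵢ/xᵢ)².
  (1·δR/R)² = (1×0.0698)² = 0.00487;  (1·δA/A)² = (1×0.0807)² = 0.00651;  (-1·δL/L)² = (-1×0.0405)² = 0.00164
δρ/ρ = √(0.0130) = 0.114
ρ = 3.353e-05 Ω·m, so δρ = 0.114 × 3.353e-05 = 3.83e-06 Ω·m.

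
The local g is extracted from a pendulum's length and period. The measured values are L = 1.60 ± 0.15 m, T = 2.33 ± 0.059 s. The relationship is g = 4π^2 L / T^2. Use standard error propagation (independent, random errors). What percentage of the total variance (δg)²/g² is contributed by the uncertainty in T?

22.6%

(δg/g)² = (1·δL/L)² + (-2·δT/T)²
  L term: (1×0.0937)² = 0.00879
  T term: (-2×0.0253)² = 0.00256
Total = 0.0114. Share from T = 0.00256/0.0114 = 0.226.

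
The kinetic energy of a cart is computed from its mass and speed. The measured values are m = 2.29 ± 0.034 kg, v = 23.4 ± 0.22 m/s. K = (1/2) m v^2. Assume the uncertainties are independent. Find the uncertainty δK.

15.0 J

Relative error in a monomial: (δK/K)² = Σ (nᵢ · δxᵢ/xᵢ)².
  (1·δm/m)² = (1×0.0148)² = 0.000220;  (2·δv/v)² = (2×0.00940)² = 0.000354
δK/K = √(0.000574) = 0.0240
K = 627 J, so δK = 0.0240 × 627 = 15.0 J.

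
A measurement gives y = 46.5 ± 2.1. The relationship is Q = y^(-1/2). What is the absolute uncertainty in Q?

Q ∝ y^(-1/2), so δQ/Q = |−½| · δy/y = 0.5 × 0.0452 = 0.0226.
Q = 0.147, so δQ = 0.0226 × 0.147 = 0.00331.

0.00331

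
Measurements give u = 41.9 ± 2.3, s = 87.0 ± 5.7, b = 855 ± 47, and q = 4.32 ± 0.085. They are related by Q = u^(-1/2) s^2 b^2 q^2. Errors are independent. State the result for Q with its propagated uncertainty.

Relative error in a monomial: (δQ/Q)² = Σ (nᵢ · δxᵢ/xᵢ)².
  (−½·δu/u)² = (-0.5×0.0549)² = 0.000753;  (2·δs/s)² = (2×0.0655)² = 0.0172;  (2·δb/b)² = (2×0.0550)² = 0.0121;  (2·δq/q)² = (2×0.0197)² = 0.00155
δQ/Q = √(0.0316) = 0.178
Q = 1.6e+10, so δQ = 0.178 × 1.6e+10 = 2.83e+09.

(1.60 ± 0.283) × 10^10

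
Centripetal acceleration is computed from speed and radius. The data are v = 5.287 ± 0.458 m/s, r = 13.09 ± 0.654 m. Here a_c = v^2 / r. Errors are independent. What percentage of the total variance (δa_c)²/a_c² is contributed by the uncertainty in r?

(δa_c/a_c)² = (2·δv/v)² + (-1·δr/r)²
  v term: (2×0.0866)² = 0.0300
  r term: (-1×0.0500)² = 0.00250
Total = 0.0325. Share from r = 0.00250/0.0325 = 0.0768.

7.68%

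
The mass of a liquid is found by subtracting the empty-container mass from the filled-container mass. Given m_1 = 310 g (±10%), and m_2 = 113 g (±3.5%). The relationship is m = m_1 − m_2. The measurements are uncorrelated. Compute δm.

Each term contributes (cᵢ δxᵢ)² to (δm)²:
  (δm_1)² = 961;  (δm_2)² = 15.6
δm = √(977) = 31.3 g

31.3 g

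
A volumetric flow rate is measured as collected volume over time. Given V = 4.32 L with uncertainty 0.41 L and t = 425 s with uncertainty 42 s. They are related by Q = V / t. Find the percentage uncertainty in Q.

13.7%

For a monomial Q ∝ V, t^-1, fractional errors add in quadrature:
  (1·δV/V)² = (1×0.0949)² = 0.00901;  (-1·δt/t)² = (-1×0.0988)² = 0.00977
δQ/Q = √(0.0188) = 0.137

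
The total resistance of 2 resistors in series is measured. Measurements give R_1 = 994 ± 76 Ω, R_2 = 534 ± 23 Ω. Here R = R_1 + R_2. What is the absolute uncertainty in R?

79.4 Ω

For a sum/difference, combine absolute errors in quadrature:
  (δR_1)² = 5780;  (δR_2)² = 529
δR = √(6300) = 79.4 Ω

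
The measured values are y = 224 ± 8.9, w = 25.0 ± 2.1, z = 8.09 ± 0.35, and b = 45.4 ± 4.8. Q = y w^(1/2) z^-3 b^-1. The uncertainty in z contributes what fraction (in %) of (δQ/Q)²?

53.7%

(δQ/Q)² = (1·δy/y)² + (½·δw/w)² + (-3·δz/z)² + (-1·δb/b)²
  y term: (1×0.0397)² = 0.00158
  w term: (0.5×0.0840)² = 0.00176
  z term: (-3×0.0433)² = 0.0168
  b term: (-1×0.106)² = 0.0112
Total = 0.0314. Share from z = 0.0168/0.0314 = 0.537.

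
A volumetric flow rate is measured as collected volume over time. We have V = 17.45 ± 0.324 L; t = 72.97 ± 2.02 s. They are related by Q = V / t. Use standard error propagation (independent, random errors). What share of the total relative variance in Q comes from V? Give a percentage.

31.0%

(δQ/Q)² = (1·δV/V)² + (-1·δt/t)²
  V term: (1×0.0186)² = 0.000345
  t term: (-1×0.0277)² = 0.000766
Total = 0.00111. Share from V = 0.000345/0.00111 = 0.310.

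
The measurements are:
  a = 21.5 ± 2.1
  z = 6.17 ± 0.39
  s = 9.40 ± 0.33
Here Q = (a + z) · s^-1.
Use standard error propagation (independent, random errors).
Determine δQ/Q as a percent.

Let u = a + z = 27.7. δu = √(δa² + δz²) = √(4.41 + 0.152) = 2.14, so δu/u = 0.0772.
Q is then a monomial in u, s:
δQ/Q = √((δu/u)² + (-1·δs/s)²) = √(0.00596 + 0.00123) = 0.0848

8.48%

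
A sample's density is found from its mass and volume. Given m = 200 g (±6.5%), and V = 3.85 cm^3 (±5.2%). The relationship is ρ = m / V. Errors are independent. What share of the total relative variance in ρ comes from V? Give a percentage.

(δρ/ρ)² = (1·δm/m)² + (-1·δV/V)²
  m term: (1×0.0650)² = 0.00423
  V term: (-1×0.0520)² = 0.00270
Total = 0.00693. Share from V = 0.00270/0.00693 = 0.390.

39.0%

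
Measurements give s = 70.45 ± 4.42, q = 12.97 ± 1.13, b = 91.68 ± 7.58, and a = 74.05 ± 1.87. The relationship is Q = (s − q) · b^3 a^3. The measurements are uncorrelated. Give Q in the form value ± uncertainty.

Let u = s − q = 57.48. δu = √(δs² + δq²) = √(19.5 + 1.28) = 4.56, so δu/u = 0.0794.
Q is then a monomial in u, b, a:
δQ/Q = √((δu/u)² + (3·δb/b)² + (3·δa/a)²) = √(0.00630 + 0.0615 + 0.00574) = 0.271
Q = 1.799e+13, so δQ = 0.271 × 1.799e+13 = 4.88e+12.

(1.799 ± 0.488) × 10^13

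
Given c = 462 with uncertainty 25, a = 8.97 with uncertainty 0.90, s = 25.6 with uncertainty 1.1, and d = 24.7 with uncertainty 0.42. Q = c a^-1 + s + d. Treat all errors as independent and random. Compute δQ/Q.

Let p = c·a^-1 = 51.5. δp/p = √((1·δc/c)² + (-1·δa/a)²) = √(0.00293 + 0.0101) = 0.114, so δp = 5.87.
Q = p + s + d: δQ = √(δp² + δs² + δd²) = √(34.5 + 1.21 + 0.176) = 5.99
Q = 102, so δQ/Q = 5.99/102 = 0.0588.

0.0588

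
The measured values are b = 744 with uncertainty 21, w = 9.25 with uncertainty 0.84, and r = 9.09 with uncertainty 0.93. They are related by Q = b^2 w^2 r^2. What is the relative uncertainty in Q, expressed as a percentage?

27.9%

Since Q is a product/quotient, work with relative uncertainties:
  (2·δb/b)² = (2×0.0282)² = 0.00319;  (2·δw/w)² = (2×0.0908)² = 0.0330;  (2·δr/r)² = (2×0.102)² = 0.0419
δQ/Q = √(0.0780) = 0.279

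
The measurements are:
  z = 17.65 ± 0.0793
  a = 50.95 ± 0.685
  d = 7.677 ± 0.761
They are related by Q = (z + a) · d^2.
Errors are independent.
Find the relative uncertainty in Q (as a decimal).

0.199

Let u = z + a = 68.60. δu = √(δz² + δa²) = √(0.00629 + 0.469) = 0.690, so δu/u = 0.0101.
Q is then a monomial in u, d:
δQ/Q = √((δu/u)² + (2·δd/d)²) = √(0.000101 + 0.0393) = 0.199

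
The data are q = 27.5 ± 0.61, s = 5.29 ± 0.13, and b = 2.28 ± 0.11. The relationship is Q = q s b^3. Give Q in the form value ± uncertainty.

1720 ± 256

Each factor contributes (exponent × relative error)² to (δQ/Q)²:
  (1·δq/q)² = (1×0.0222)² = 0.000492;  (1·δs/s)² = (1×0.0246)² = 0.000604;  (3·δb/b)² = (3×0.0482)² = 0.0209
δQ/Q = √(0.0220) = 0.148
Q = 1720, so δQ = 0.148 × 1720 = 256.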